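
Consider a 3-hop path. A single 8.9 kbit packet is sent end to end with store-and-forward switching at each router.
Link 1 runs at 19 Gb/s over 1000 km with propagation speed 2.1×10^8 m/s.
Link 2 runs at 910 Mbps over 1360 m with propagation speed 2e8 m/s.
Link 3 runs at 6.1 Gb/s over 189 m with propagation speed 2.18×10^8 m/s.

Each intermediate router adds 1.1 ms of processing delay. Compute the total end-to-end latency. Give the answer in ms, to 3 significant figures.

6.98 ms

L = 8900 bits.
Transmission delays (L/R per hop): 0.000468421, 0.00978022, 0.00145902 ms; sum = 0.0117077 ms.
Propagation delays (d/s per hop): 4.7619, 0.0068, 0.000866972 ms; sum = 4.76957 ms.
Processing at 2 router(s): 2 × 1.1 ms = 2.2 ms.
End-to-end = 6.98 ms.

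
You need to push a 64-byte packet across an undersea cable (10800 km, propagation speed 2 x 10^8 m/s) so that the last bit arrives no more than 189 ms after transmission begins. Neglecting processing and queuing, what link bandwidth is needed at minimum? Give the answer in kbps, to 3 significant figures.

L = 512 bits.
Propagation delay = 10800000 / 200000000 = 54 ms.
Transmission budget = 189 − 54 = 135 ms.
R ≥ L / t_tx = 512 bits / 0.135 s = 3.79 kbps.

3.79 kbps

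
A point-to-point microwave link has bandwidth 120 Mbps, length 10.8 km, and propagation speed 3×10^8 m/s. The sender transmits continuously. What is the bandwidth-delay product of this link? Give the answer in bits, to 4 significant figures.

4320 bits

Propagation delay = 10800 / 300000000 = 3.6e-05 s.
BDP = R × t_prop = 120000000 × 3.6e-05 = 4320 bits.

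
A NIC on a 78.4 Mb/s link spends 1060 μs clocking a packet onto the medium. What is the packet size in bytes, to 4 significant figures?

10390 bytes

L = R × t_tx = 78400000 b/s × 0.00106 s = 83104 bits.
In bytes: 83104 / 8 = 10390 bytes.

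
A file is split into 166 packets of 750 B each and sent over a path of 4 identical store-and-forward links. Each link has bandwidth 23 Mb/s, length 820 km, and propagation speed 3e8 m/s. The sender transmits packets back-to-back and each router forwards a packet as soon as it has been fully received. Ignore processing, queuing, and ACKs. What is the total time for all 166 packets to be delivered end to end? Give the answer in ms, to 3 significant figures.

Per-hop transmission t_tx = L/R = 6000/23000000 = 0.26087 ms.
Per-hop propagation t_prop = 820000/300000000 = 2.73333 ms.
Pipeline fill: first packet needs 4·t_tx to clear all hops; remaining 165 packets each add one t_tx.
Total = (4+166-1)·t_tx + 4·t_prop = 169·0.26087 + 4·2.73333 = 55.0 ms.

55.0 ms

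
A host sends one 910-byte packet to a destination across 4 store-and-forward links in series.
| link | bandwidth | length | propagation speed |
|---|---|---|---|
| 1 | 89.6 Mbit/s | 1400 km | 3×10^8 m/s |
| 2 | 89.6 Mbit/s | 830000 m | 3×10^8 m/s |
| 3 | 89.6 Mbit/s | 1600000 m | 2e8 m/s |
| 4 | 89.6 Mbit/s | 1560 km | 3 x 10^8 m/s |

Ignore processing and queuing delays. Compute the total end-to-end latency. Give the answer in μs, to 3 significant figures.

L = 910 × 8 = 7280 bits.
Transmission delay per hop = L/R = 7280/89600000 = 81.25 μs; 4 hops → 325 μs.
Propagation delays (d/s per hop): 4666.67, 2766.67, 8000, 5200 μs; sum = 20633.3 μs.
End-to-end = 21000 μs.

21000 μs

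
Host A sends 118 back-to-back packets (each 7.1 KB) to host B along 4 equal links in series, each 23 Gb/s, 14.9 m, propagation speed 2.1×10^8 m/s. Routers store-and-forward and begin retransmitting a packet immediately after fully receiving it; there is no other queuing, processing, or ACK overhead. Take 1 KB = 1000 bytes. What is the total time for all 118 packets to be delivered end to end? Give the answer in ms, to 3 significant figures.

Per-hop transmission t_tx = L/R = 56800/23000000000 = 0.00246957 ms.
Per-hop propagation t_prop = 14.9/210000000 = 7.09524e-05 ms.
Pipeline fill: first packet needs 4·t_tx to clear all hops; remaining 117 packets each add one t_tx.
Total = (4+118-1)·t_tx + 4·t_prop = 121·0.00246957 + 4·7.09524e-05 = 0.299 ms.

0.299 ms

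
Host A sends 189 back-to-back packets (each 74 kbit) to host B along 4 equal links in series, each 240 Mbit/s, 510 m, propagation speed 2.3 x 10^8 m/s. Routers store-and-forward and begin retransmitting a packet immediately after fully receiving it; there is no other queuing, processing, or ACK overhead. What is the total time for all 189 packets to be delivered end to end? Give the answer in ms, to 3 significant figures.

Per-hop transmission t_tx = L/R = 74000/240000000 = 0.308333 ms.
Per-hop propagation t_prop = 510/2.3e+08 = 0.00221739 ms.
Pipeline fill: first packet needs 4·t_tx to clear all hops; remaining 188 packets each add one t_tx.
Total = (4+189-1)·t_tx + 4·t_prop = 192·0.308333 + 4·0.00221739 = 59.2 ms.

59.2 ms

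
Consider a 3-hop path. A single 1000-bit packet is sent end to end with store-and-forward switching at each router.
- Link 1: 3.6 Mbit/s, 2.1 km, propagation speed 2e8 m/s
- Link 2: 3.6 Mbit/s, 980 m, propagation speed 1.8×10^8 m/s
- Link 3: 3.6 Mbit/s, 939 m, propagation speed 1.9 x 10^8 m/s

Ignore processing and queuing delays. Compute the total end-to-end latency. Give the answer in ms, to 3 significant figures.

Transmission delay per hop = L/R = 1000/3600000 = 0.277778 ms; 3 hops → 0.833333 ms.
Propagation delays (d/s per hop): 0.0105, 0.00544444, 0.00494211 ms; sum = 0.0208865 ms.
End-to-end = 0.854 ms.

0.854 ms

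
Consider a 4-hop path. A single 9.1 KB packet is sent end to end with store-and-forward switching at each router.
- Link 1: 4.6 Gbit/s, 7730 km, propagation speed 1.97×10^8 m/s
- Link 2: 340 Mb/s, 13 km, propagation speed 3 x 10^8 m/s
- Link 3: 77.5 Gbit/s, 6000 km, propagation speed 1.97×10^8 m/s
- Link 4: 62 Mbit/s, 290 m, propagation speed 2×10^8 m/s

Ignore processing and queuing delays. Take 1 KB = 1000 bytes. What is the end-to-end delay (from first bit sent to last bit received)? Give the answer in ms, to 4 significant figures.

71.15 ms

L = 72800 bits.
Transmission delays (L/R per hop): 0.0158261, 0.214118, 0.000939355, 1.17419 ms; sum = 1.40508 ms.
Propagation delays (d/s per hop): 39.2386, 0.0433333, 30.4569, 0.00145 ms; sum = 69.7402 ms.
End-to-end = 71.15 ms.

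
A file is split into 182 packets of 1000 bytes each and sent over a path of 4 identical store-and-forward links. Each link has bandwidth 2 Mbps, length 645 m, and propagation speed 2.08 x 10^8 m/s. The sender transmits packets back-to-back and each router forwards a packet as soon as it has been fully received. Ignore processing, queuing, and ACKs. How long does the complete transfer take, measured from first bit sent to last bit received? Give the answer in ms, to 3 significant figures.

740 ms

Per-hop transmission t_tx = L/R = 8000/2000000 = 4 ms.
Per-hop propagation t_prop = 645/208000000 = 0.00310096 ms.
Pipeline fill: first packet needs 4·t_tx to clear all hops; remaining 181 packets each add one t_tx.
Total = (4+182-1)·t_tx + 4·t_prop = 185·4 + 4·0.00310096 = 740 ms.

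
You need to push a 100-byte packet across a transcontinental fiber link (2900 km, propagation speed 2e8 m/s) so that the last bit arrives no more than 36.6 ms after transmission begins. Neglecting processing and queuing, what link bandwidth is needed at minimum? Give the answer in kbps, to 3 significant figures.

L = 800 bits.
Propagation delay = 2900000 / 200000000 = 14.5 ms.
Transmission budget = 36.6 − 14.5 = 22.1 ms.
R ≥ L / t_tx = 800 bits / 0.0221 s = 36.2 kbps.

36.2 kbps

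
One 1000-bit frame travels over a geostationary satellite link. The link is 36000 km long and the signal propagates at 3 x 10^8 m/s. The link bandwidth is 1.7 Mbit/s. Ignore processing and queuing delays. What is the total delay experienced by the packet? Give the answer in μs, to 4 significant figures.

120600 μs

Transmission delay = L/R = 1000 / 1700000 = 588.235 μs.
Propagation delay = d/s = 36000000 m / 300000000 m/s = 120000 μs.
Total = 120600 μs.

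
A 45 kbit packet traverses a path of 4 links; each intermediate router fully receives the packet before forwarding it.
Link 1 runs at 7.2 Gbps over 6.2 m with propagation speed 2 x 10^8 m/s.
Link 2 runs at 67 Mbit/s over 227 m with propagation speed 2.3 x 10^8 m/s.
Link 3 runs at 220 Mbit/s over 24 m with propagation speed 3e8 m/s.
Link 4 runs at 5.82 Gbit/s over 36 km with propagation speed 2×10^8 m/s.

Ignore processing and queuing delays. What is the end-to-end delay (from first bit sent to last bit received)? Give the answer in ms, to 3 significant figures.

1.07 ms

L = 45000 bits.
Transmission delays (L/R per hop): 0.00625, 0.671642, 0.204545, 0.00773196 ms; sum = 0.890169 ms.
Propagation delays (d/s per hop): 3.1e-05, 0.000986957, 8e-05, 0.18 ms; sum = 0.181098 ms.
End-to-end = 1.07 ms.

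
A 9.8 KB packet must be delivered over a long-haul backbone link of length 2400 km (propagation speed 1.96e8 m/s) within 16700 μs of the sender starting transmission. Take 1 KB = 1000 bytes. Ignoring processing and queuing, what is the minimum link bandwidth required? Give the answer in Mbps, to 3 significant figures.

L = 78400 bits.
Propagation delay = 2400000 / 196000000 = 12244.9 μs.
Transmission budget = 16700 − 12244.9 = 4455.1 μs.
R ≥ L / t_tx = 78400 bits / 0.0044551 s = 17.6 Mbps.

17.6 Mbps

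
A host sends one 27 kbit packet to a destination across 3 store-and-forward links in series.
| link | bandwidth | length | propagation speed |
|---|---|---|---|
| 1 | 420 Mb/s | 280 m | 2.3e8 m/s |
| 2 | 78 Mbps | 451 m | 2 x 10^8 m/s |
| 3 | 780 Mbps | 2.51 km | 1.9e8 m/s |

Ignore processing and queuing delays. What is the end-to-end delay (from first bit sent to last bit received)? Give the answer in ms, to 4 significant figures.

0.4617 ms

L = 27000 bits.
Transmission delays (L/R per hop): 0.0642857, 0.346154, 0.0346154 ms; sum = 0.445055 ms.
Propagation delays (d/s per hop): 0.00121739, 0.002255, 0.0132105 ms; sum = 0.0166829 ms.
End-to-end = 0.4617 ms.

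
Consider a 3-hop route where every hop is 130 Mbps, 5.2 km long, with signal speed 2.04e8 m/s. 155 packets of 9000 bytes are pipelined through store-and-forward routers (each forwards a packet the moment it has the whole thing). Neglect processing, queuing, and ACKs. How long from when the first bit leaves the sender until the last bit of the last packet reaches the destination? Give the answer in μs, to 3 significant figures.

87000 μs

Per-hop transmission t_tx = L/R = 72000/130000000 = 553.846 μs.
Per-hop propagation t_prop = 5200/204000000 = 25.4902 μs.
Pipeline fill: first packet needs 3·t_tx to clear all hops; remaining 154 packets each add one t_tx.
Total = (3+155-1)·t_tx + 3·t_prop = 157·553.846 + 3·25.4902 = 87000 μs.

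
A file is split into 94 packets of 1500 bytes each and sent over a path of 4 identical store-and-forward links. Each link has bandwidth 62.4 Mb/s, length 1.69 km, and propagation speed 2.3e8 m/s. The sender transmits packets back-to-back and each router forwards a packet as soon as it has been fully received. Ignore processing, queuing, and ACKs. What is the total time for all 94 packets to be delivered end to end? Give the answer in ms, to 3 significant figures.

18.7 ms

Per-hop transmission t_tx = L/R = 12000/62400000 = 0.192308 ms.
Per-hop propagation t_prop = 1690/2.3e+08 = 0.00734783 ms.
Pipeline fill: first packet needs 4·t_tx to clear all hops; remaining 93 packets each add one t_tx.
Total = (4+94-1)·t_tx + 4·t_prop = 97·0.192308 + 4·0.00734783 = 18.7 ms.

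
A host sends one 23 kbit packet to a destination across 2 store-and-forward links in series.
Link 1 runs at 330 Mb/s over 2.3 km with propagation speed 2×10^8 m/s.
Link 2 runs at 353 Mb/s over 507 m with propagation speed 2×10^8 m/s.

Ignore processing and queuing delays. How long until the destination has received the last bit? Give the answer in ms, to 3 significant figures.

L = 23000 bits.
Transmission delays (L/R per hop): 0.069697, 0.0651558 ms; sum = 0.134853 ms.
Propagation delays (d/s per hop): 0.0115, 0.002535 ms; sum = 0.014035 ms.
End-to-end = 0.149 ms.

0.149 ms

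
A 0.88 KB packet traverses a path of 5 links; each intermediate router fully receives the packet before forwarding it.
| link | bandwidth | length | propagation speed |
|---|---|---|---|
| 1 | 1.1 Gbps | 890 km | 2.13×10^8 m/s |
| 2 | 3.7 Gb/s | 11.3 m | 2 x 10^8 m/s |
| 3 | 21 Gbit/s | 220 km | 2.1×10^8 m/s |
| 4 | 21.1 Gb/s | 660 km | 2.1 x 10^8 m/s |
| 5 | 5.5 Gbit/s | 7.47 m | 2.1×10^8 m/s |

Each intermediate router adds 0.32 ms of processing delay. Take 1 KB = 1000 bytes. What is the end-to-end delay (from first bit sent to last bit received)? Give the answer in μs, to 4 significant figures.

L = 7040 bits.
Transmission delays (L/R per hop): 6.4, 1.9027, 0.335238, 0.333649, 1.28 μs; sum = 10.2516 μs.
Propagation delays (d/s per hop): 4178.4, 0.0565, 1047.62, 3142.86, 0.0355714 μs; sum = 8368.97 μs.
Processing at 4 router(s): 4 × 0.32 ms = 1280 μs.
End-to-end = 9659 μs.

9659 μs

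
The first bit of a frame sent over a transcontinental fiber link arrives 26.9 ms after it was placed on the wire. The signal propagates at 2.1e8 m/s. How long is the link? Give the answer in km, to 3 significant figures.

5650 km

d = s × t_prop = 210000000 × 0.0269 = 5650 km.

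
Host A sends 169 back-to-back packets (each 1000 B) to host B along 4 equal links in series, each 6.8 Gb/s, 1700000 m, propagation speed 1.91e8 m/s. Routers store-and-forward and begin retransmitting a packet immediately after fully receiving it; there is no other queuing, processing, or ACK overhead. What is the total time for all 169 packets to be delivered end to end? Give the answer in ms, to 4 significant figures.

Per-hop transmission t_tx = L/R = 8000/6800000000 = 0.00117647 ms.
Per-hop propagation t_prop = 1700000/191000000 = 8.90052 ms.
Pipeline fill: first packet needs 4·t_tx to clear all hops; remaining 168 packets each add one t_tx.
Total = (4+169-1)·t_tx + 4·t_prop = 172·0.00117647 + 4·8.90052 = 35.80 ms.

35.80 ms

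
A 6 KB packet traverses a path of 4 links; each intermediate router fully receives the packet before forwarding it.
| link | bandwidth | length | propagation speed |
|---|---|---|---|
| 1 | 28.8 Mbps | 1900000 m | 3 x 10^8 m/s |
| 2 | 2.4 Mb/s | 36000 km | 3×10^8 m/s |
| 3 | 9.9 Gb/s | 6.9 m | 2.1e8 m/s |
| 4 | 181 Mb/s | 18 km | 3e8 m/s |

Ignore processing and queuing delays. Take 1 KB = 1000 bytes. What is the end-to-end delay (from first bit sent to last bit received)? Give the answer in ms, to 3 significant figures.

148 ms

L = 48000 bits.
Transmission delays (L/R per hop): 1.66667, 20, 0.00484848, 0.265193 ms; sum = 21.9367 ms.
Propagation delays (d/s per hop): 6.33333, 120, 3.28571e-05, 0.06 ms; sum = 126.393 ms.
End-to-end = 148 ms.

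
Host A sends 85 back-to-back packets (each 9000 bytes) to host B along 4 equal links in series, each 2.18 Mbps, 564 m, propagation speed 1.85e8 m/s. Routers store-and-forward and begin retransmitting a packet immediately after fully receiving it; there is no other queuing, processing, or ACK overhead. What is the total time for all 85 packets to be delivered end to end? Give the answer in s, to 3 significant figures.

Per-hop transmission t_tx = L/R = 72000/2180000 = 0.0330275 s.
Per-hop propagation t_prop = 564/185000000 = 3.04865e-06 s.
Pipeline fill: first packet needs 4·t_tx to clear all hops; remaining 84 packets each add one t_tx.
Total = (4+85-1)·t_tx + 4·t_prop = 88·0.0330275 + 4·3.04865e-06 = 2.91 s.

2.91 s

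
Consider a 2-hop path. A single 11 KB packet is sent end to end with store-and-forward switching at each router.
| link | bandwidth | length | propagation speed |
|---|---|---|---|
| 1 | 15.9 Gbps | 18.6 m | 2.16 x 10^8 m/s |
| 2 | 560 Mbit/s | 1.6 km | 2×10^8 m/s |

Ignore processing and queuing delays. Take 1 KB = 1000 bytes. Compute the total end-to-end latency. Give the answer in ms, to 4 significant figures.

0.1708 ms

L = 88000 bits.
Transmission delays (L/R per hop): 0.00553459, 0.157143 ms; sum = 0.162677 ms.
Propagation delays (d/s per hop): 8.61111e-05, 0.008 ms; sum = 0.00808611 ms.
End-to-end = 0.1708 ms.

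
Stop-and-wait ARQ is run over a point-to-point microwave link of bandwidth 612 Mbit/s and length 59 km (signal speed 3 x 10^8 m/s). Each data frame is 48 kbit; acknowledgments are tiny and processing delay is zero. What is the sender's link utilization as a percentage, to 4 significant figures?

t_tx = L/R = 48000/612000000 = 7.84314e-05 s.
t_prop = 59000/300000000 = 0.000196667 s; RTT = 0.000393333 s.
Cycle = t_tx + RTT = 0.000471765 s.
Utilization = t_tx / cycle = 7.84314e-05/0.000471765 = 16.63 %.

16.63 %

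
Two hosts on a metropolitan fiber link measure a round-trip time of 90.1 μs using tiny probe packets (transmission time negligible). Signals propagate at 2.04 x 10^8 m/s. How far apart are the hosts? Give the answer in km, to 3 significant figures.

One-way propagation = RTT/2 = 45.05 μs.
d = s × t = 204000000 × 4.505e-05 = 9.19 km.

9.19 km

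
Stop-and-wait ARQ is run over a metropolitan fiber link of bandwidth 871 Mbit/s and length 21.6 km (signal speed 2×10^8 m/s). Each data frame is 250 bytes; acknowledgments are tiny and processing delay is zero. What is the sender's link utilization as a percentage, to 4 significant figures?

1.052 %

t_tx = L/R = 2000/871000000 = 2.29621e-06 s.
t_prop = 21600/200000000 = 0.000108 s; RTT = 0.000216 s.
Cycle = t_tx + RTT = 0.000218296 s.
Utilization = t_tx / cycle = 2.29621e-06/0.000218296 = 1.052 %.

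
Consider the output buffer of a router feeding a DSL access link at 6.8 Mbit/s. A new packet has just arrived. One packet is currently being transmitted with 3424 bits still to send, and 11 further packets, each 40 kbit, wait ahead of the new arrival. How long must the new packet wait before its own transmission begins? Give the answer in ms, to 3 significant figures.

65.2 ms

Each queued packet: L/R = 40000/6800000 = 5.88235 ms.
11 queued → 64.7059 ms.
Plus remaining 3424 bits of current packet: 0.503529 ms.
Queuing delay = 65.2 ms.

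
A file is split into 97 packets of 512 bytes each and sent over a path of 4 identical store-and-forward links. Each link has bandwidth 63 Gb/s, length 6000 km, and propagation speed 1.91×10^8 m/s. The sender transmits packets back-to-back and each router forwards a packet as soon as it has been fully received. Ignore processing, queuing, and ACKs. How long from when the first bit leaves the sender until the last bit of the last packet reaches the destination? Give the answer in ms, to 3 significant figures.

Per-hop transmission t_tx = L/R = 4096/63000000000 = 6.50159e-05 ms.
Per-hop propagation t_prop = 6000000/191000000 = 31.4136 ms.
Pipeline fill: first packet needs 4·t_tx to clear all hops; remaining 96 packets each add one t_tx.
Total = (4+97-1)·t_tx + 4·t_prop = 100·6.50159e-05 + 4·31.4136 = 126 ms.

126 ms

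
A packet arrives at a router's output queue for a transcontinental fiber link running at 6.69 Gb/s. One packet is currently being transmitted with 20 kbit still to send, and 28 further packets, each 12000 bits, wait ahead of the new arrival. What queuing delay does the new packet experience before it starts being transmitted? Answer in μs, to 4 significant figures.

53.21 μs

Each queued packet: L/R = 12000/6690000000 = 1.79372 μs.
28 queued → 50.2242 μs.
Plus remaining 20000 bits of current packet: 2.98954 μs.
Queuing delay = 53.21 μs.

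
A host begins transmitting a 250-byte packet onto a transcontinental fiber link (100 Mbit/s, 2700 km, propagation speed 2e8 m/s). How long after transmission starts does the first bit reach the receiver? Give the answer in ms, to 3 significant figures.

13.5 ms

First bit experiences only propagation delay: d/s = 2700000/200000000 = 13.5 ms.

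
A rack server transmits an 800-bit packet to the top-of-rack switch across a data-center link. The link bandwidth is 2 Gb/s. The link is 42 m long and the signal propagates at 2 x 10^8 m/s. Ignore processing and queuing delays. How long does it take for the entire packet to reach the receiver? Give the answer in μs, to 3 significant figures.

Transmission delay = L/R = 800 / 2000000000 = 0.4 μs.
Propagation delay = d/s = 42 m / 200000000 m/s = 0.21 μs.
Total = 0.610 μs.

0.610 μs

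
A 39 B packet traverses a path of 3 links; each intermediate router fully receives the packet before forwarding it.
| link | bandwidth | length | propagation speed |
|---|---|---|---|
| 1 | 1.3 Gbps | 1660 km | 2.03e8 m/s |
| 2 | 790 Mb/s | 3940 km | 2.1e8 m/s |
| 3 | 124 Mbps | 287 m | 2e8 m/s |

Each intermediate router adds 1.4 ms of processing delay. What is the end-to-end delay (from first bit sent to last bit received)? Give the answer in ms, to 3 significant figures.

29.7 ms

L = 39 × 8 = 312 bits.
Transmission delays (L/R per hop): 0.00024, 0.000394937, 0.00251613 ms; sum = 0.00315107 ms.
Propagation delays (d/s per hop): 8.17734, 18.7619, 0.001435 ms; sum = 26.9407 ms.
Processing at 2 router(s): 2 × 1.4 ms = 2.8 ms.
End-to-end = 29.7 ms.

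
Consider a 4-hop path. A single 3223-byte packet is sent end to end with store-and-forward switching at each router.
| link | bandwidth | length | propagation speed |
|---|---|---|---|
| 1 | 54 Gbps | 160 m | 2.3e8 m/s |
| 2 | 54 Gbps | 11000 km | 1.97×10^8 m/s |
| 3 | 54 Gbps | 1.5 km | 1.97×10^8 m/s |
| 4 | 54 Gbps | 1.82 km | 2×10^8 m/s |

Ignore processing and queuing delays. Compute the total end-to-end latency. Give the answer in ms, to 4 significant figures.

L = 3223 × 8 = 25784 bits.
Transmission delay per hop = L/R = 25784/54000000000 = 0.000477481 ms; 4 hops → 0.00190993 ms.
Propagation delays (d/s per hop): 0.000695652, 55.8376, 0.00761421, 0.0091 ms; sum = 55.855 ms.
End-to-end = 55.86 ms.

55.86 ms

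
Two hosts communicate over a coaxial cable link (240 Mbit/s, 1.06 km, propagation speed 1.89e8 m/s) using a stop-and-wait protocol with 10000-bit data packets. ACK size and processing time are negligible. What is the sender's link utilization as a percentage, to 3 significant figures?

78.8 %

t_tx = L/R = 10000/240000000 = 4.16667e-05 s.
t_prop = 1060/189000000 = 5.60847e-06 s; RTT = 1.12169e-05 s.
Cycle = t_tx + RTT = 5.28836e-05 s.
Utilization = t_tx / cycle = 4.16667e-05/5.28836e-05 = 78.8 %.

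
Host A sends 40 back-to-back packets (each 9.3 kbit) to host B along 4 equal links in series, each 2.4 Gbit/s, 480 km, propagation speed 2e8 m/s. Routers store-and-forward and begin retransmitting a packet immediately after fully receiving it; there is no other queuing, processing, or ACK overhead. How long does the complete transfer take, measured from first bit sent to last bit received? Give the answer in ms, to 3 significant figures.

9.77 ms

Per-hop transmission t_tx = L/R = 9300/2400000000 = 0.003875 ms.
Per-hop propagation t_prop = 480000/200000000 = 2.4 ms.
Pipeline fill: first packet needs 4·t_tx to clear all hops; remaining 39 packets each add one t_tx.
Total = (4+40-1)·t_tx + 4·t_prop = 43·0.003875 + 4·2.4 = 9.77 ms.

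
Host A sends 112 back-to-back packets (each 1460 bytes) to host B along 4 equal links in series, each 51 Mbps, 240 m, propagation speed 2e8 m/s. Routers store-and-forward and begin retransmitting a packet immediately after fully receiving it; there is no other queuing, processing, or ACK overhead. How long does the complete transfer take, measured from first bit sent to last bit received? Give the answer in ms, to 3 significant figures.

Per-hop transmission t_tx = L/R = 11680/51000000 = 0.22902 ms.
Per-hop propagation t_prop = 240/200000000 = 0.0012 ms.
Pipeline fill: first packet needs 4·t_tx to clear all hops; remaining 111 packets each add one t_tx.
Total = (4+112-1)·t_tx + 4·t_prop = 115·0.22902 + 4·0.0012 = 26.3 ms.

26.3 ms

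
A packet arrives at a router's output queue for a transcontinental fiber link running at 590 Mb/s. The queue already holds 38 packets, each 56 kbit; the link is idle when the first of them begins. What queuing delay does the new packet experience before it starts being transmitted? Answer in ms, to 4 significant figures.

Each queued packet: L/R = 56000/590000000 = 0.0949153 ms.
38 queued → 3.60678 ms.
Queuing delay = 3.607 ms.

3.607 ms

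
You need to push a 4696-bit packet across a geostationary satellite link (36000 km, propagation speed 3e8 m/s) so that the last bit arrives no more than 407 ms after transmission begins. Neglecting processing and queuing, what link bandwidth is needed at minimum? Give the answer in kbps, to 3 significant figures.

Propagation delay = 36000000 / 300000000 = 120 ms.
Transmission budget = 407 − 120 = 287 ms.
R ≥ L / t_tx = 4696 bits / 0.287 s = 16.4 kbps.

16.4 kbps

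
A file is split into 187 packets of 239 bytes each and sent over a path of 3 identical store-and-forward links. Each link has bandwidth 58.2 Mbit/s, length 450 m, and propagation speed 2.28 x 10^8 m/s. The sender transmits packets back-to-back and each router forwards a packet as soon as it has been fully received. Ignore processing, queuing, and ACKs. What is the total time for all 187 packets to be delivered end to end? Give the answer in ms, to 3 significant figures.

Per-hop transmission t_tx = L/R = 1912/58200000 = 0.0328522 ms.
Per-hop propagation t_prop = 450/2.28e+08 = 0.00197368 ms.
Pipeline fill: first packet needs 3·t_tx to clear all hops; remaining 186 packets each add one t_tx.
Total = (3+187-1)·t_tx + 3·t_prop = 189·0.0328522 + 3·0.00197368 = 6.21 ms.

6.21 ms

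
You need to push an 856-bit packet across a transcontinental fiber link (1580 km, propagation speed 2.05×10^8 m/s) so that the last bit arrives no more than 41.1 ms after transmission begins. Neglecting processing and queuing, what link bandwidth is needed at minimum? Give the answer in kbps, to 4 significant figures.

Propagation delay = 1580000 / 2.05e+08 = 7.70732 ms.
Transmission budget = 41.1 − 7.70732 = 33.3927 ms.
R ≥ L / t_tx = 856 bits / 0.0333927 s = 25.63 kbps.

25.63 kbps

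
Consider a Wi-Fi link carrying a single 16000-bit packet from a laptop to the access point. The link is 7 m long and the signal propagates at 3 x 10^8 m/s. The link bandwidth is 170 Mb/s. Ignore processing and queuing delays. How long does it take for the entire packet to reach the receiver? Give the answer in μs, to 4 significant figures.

94.14 μs

Transmission delay = L/R = 16000 / 170000000 = 94.1176 μs.
Propagation delay = d/s = 7 m / 300000000 m/s = 0.0233333 μs.
Total = 94.14 μs.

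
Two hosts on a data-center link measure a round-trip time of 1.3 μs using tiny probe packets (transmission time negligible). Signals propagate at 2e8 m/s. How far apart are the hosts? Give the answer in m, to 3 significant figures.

One-way propagation = RTT/2 = 0.65 μs.
d = s × t = 200000000 × 6.5e-07 = 130 m.

130 m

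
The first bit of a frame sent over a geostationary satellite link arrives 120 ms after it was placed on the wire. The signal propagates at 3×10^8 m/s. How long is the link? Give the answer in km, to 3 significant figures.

36000 km

d = s × t_prop = 300000000 × 0.12 = 36000 km.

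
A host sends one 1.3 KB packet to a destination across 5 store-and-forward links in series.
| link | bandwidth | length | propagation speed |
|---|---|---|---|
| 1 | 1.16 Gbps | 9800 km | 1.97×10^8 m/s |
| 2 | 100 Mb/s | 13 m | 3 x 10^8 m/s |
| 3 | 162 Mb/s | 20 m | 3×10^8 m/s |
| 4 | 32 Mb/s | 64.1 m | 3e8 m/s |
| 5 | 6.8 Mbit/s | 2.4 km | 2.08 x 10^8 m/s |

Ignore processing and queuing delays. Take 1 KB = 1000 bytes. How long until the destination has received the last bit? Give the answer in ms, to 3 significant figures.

L = 10400 bits.
Transmission delays (L/R per hop): 0.00896552, 0.104, 0.0641975, 0.325, 1.52941 ms; sum = 2.03157 ms.
Propagation delays (d/s per hop): 49.7462, 4.33333e-05, 6.66667e-05, 0.000213667, 0.0115385 ms; sum = 49.7581 ms.
End-to-end = 51.8 ms.

51.8 ms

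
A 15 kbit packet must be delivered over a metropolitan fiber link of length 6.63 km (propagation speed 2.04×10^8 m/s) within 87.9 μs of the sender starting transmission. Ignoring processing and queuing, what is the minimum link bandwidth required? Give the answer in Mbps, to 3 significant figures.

Propagation delay = 6630 / 204000000 = 32.5 μs.
Transmission budget = 87.9 − 32.5 = 55.4 μs.
R ≥ L / t_tx = 15000 bits / 5.54e-05 s = 271 Mbps.

271 Mbps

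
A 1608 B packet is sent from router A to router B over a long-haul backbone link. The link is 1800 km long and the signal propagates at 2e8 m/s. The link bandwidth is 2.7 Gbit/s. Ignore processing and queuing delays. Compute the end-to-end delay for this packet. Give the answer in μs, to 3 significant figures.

L = 1608 × 8 = 12864 bits.
Transmission delay = L/R = 12864 / 2700000000 = 4.76444 μs.
Propagation delay = d/s = 1800000 m / 200000000 m/s = 9000 μs.
Total = 9000 μs.

9000 μs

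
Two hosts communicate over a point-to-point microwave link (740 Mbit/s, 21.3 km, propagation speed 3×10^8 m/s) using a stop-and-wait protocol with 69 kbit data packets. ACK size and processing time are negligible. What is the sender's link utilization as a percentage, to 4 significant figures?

t_tx = L/R = 69000/740000000 = 9.32432e-05 s.
t_prop = 21300/300000000 = 7.1e-05 s; RTT = 0.000142 s.
Cycle = t_tx + RTT = 0.000235243 s.
Utilization = t_tx / cycle = 9.32432e-05/0.000235243 = 39.64 %.

39.64 %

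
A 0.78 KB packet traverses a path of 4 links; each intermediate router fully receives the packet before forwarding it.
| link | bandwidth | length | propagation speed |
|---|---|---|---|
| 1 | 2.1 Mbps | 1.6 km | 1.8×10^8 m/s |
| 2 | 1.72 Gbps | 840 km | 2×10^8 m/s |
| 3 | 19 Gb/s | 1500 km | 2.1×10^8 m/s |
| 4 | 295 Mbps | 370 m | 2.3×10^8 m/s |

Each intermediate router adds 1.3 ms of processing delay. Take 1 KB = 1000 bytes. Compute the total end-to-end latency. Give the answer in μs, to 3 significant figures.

18200 μs

L = 6240 bits.
Transmission delays (L/R per hop): 2971.43, 3.62791, 0.328421, 21.1525 μs; sum = 2996.54 μs.
Propagation delays (d/s per hop): 8.88889, 4200, 7142.86, 1.6087 μs; sum = 11353.4 μs.
Processing at 3 router(s): 3 × 1.3 ms = 3900 μs.
End-to-end = 18200 μs.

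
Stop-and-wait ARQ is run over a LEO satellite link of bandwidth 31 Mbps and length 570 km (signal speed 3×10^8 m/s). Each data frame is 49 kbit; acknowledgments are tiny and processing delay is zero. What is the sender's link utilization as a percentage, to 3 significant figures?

t_tx = L/R = 49000/31000000 = 0.00158065 s.
t_prop = 570000/300000000 = 0.0019 s; RTT = 0.0038 s.
Cycle = t_tx + RTT = 0.00538065 s.
Utilization = t_tx / cycle = 0.00158065/0.00538065 = 29.4 %.

29.4 %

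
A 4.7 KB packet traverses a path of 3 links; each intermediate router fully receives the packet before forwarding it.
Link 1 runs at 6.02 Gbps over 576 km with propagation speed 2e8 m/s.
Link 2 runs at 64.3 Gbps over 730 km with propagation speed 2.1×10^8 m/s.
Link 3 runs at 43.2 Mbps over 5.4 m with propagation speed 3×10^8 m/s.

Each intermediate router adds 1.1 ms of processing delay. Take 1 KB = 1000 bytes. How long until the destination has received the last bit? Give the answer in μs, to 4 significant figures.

L = 37600 bits.
Transmission delays (L/R per hop): 6.24585, 0.584759, 870.37 μs; sum = 877.201 μs.
Propagation delays (d/s per hop): 2880, 3476.19, 0.018 μs; sum = 6356.21 μs.
Processing at 2 router(s): 2 × 1.1 ms = 2200 μs.
End-to-end = 9433 μs.

9433 μs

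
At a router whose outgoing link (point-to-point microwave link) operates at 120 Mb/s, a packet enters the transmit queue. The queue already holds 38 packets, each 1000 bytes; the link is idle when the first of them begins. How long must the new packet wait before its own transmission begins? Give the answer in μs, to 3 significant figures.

2530 μs

Each queued packet: L/R = 8000/120000000 = 66.6667 μs.
38 queued → 2533.33 μs.
Queuing delay = 2530 μs.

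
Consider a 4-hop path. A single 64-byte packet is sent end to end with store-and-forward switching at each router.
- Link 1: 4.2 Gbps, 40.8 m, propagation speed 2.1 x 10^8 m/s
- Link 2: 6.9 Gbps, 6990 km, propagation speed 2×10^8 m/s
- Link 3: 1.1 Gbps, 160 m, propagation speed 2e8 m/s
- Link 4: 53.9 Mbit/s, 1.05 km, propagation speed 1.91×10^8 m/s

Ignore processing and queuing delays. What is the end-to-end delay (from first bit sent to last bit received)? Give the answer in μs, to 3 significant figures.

L = 64 × 8 = 512 bits.
Transmission delays (L/R per hop): 0.121905, 0.0742029, 0.465455, 9.49907 μs; sum = 10.1606 μs.
Propagation delays (d/s per hop): 0.194286, 34950, 0.8, 5.49738 μs; sum = 34956.5 μs.
End-to-end = 35000 μs.

35000 μs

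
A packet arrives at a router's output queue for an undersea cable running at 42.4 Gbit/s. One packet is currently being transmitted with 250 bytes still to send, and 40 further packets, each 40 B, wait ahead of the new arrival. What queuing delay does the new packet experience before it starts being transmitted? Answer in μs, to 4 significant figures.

Each queued packet: L/R = 320/42400000000 = 0.00754717 μs.
40 queued → 0.301887 μs.
Plus remaining 2000 bits of current packet: 0.0471698 μs.
Queuing delay = 0.3491 μs.

0.3491 μs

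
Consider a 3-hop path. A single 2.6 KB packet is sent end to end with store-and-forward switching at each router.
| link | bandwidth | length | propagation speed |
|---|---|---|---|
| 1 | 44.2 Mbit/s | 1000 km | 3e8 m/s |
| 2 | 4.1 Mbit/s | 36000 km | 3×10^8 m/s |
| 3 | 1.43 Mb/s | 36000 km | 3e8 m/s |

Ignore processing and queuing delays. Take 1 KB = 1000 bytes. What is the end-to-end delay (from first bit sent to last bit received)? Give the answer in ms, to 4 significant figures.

L = 20800 bits.
Transmission delays (L/R per hop): 0.470588, 5.07317, 14.5455 ms; sum = 20.0892 ms.
Propagation delays (d/s per hop): 3.33333, 120, 120 ms; sum = 243.333 ms.
End-to-end = 263.4 ms.

263.4 ms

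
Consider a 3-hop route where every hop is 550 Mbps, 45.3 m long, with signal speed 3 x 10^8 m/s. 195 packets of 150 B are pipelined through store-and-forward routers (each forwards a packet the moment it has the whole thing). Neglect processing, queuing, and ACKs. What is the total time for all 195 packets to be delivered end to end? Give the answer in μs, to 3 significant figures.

430 μs

Per-hop transmission t_tx = L/R = 1200/550000000 = 2.18182 μs.
Per-hop propagation t_prop = 45.3/300000000 = 0.151 μs.
Pipeline fill: first packet needs 3·t_tx to clear all hops; remaining 194 packets each add one t_tx.
Total = (3+195-1)·t_tx + 3·t_prop = 197·2.18182 + 3·0.151 = 430 μs.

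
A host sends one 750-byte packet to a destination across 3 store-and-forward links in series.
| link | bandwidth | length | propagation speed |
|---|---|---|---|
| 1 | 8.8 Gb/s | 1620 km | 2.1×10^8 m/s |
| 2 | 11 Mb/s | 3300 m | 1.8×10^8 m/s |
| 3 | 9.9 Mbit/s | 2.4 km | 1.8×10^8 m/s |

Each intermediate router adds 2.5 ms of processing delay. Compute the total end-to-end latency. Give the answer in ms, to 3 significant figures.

13.9 ms

L = 750 × 8 = 6000 bits.
Transmission delays (L/R per hop): 0.000681818, 0.545455, 0.606061 ms; sum = 1.1522 ms.
Propagation delays (d/s per hop): 7.71429, 0.0183333, 0.0133333 ms; sum = 7.74595 ms.
Processing at 2 router(s): 2 × 2.5 ms = 5 ms.
End-to-end = 13.9 ms.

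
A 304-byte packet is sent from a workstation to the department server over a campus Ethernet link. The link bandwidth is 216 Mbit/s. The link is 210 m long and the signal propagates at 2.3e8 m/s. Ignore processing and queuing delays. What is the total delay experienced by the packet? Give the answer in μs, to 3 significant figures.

L = 304 × 8 = 2432 bits.
Transmission delay = L/R = 2432 / 216000000 = 11.2593 μs.
Propagation delay = d/s = 210 m / 2.3e+08 m/s = 0.913043 μs.
Total = 12.2 μs.

12.2 μs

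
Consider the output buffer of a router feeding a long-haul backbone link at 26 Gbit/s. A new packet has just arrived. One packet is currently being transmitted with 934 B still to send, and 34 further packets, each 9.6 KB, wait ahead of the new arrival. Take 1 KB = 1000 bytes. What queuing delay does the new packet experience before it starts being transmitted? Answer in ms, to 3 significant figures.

0.101 ms

Each queued packet: L/R = 76800/26000000000 = 0.00295385 ms.
34 queued → 0.100431 ms.
Plus remaining 7472 bits of current packet: 0.000287385 ms.
Queuing delay = 0.101 ms.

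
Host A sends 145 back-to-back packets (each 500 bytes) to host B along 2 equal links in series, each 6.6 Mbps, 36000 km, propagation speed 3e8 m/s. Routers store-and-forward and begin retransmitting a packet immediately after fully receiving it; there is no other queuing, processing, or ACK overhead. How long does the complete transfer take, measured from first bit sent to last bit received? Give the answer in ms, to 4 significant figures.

Per-hop transmission t_tx = L/R = 4000/6600000 = 0.606061 ms.
Per-hop propagation t_prop = 36000000/300000000 = 120 ms.
Pipeline fill: first packet needs 2·t_tx to clear all hops; remaining 144 packets each add one t_tx.
Total = (2+145-1)·t_tx + 2·t_prop = 146·0.606061 + 2·120 = 328.5 ms.

328.5 ms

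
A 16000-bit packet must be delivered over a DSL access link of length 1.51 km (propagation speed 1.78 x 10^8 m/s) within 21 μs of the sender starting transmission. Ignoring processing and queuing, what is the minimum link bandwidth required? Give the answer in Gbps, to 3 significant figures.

Propagation delay = 1510 / 178000000 = 8.48315 μs.
Transmission budget = 21 − 8.48315 = 12.5169 μs.
R ≥ L / t_tx = 16000 bits / 1.25169e-05 s = 1.28 Gbps.

1.28 Gbps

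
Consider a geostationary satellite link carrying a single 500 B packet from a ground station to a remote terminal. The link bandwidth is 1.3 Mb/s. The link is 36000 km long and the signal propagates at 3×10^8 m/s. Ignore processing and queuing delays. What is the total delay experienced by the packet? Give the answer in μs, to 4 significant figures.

L = 500 × 8 = 4000 bits.
Transmission delay = L/R = 4000 / 1300000 = 3076.92 μs.
Propagation delay = d/s = 36000000 m / 300000000 m/s = 120000 μs.
Total = 123100 μs.

123100 μs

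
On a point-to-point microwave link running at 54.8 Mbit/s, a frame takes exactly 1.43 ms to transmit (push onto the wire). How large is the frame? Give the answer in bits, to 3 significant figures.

L = R × t_tx = 54800000 b/s × 0.00143 s = 78364 bits.

78400 bits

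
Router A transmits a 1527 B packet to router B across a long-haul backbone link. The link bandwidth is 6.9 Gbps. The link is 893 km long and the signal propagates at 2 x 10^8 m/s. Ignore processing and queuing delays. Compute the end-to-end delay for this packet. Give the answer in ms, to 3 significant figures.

L = 1527 × 8 = 12216 bits.
Transmission delay = L/R = 12216 / 6900000000 = 0.00177043 ms.
Propagation delay = d/s = 893000 m / 200000000 m/s = 4.465 ms.
Total = 4.47 ms.

4.47 ms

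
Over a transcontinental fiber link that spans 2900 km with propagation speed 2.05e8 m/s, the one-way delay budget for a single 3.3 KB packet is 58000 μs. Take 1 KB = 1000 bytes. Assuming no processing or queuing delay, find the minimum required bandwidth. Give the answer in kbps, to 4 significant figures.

602.0 kbps

L = 26400 bits.
Propagation delay = 2900000 / 2.05e+08 = 14146.3 μs.
Transmission budget = 58000 − 14146.3 = 43853.7 μs.
R ≥ L / t_tx = 26400 bits / 0.0438537 s = 602.0 kbps.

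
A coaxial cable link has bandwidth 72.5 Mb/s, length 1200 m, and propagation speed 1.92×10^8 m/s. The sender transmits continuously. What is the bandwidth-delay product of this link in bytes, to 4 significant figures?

Propagation delay = 1200 / 192000000 = 6.25e-06 s.
BDP = R × t_prop = 72500000 × 6.25e-06 = 453.125 bits.
In bytes: 453.125/8 = 56.64 bytes.

56.64 bytes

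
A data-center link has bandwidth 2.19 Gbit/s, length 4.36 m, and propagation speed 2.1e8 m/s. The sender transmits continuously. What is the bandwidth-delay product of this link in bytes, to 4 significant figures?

5.684 bytes

Propagation delay = 4.36 / 210000000 = 2.07619e-08 s.
BDP = R × t_prop = 2190000000 × 2.07619e-08 = 45.4686 bits.
In bytes: 45.4686/8 = 5.684 bytes.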